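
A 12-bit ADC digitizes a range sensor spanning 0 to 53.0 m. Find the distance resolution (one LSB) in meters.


res = range / 2^n = 53.0/2^12 = 53.0/4096 = 0.0129

0.0129 m


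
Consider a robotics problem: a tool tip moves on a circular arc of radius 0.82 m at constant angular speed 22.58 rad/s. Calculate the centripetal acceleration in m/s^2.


a_c = omega^2 * r = 22.58^2 * 0.82 = 418.0822

418.0822 m/s^2


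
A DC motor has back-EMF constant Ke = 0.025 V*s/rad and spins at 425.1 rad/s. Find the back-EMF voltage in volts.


V_emf = Ke * omega = 0.025*425.1 = 10.6275

10.6275 V


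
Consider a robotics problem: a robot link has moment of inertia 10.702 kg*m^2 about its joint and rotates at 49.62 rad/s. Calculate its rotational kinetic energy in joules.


KE = (1/2)*I*omega^2 = 0.5*10.702*49.62^2 = 13174.9347

13174.9347 J


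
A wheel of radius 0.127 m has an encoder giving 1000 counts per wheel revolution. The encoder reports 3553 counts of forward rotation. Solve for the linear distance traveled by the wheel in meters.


revs = 3553/1000 = 3.553000
d = revs * 2*pi*r = 3.553000 * 2*pi*0.127 = 2.8352

2.8352 m


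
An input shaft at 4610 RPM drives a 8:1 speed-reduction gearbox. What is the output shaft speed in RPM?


omega_out = omega_in / N = 4610 / 8 = 576.2500

576.2500 RPM


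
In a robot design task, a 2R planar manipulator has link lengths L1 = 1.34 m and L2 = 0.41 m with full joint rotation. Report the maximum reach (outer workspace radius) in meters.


r_max = L1 + L2 = 1.34 + 0.41 = 1.7500

1.7500 m


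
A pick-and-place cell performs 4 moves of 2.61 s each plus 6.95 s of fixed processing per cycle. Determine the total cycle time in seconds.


T = 4*2.61 + 6.95 = 17.3900

17.3900 s


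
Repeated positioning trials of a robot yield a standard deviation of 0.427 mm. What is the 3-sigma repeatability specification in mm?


repeatability = 3*sigma = 3*0.427 = 1.2810

1.2810 mm


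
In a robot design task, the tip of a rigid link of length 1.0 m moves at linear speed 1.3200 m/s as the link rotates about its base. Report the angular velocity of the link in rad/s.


omega = v / L = 1.3200 / 1.0 = 1.3200

1.3200 rad/s


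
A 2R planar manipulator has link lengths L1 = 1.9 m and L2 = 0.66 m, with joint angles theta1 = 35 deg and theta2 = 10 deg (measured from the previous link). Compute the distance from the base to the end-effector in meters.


x = L1*cos(th1) + L2*cos(th1+th2) = 2.023079
y = L1*sin(th1) + L2*sin(th1+th2) = 1.556486
d = sqrt(x^2 + y^2) = sqrt(4.092849 + 2.422649) = 2.5525

2.5525 m


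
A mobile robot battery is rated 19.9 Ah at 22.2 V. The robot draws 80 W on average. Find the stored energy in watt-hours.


E = capacity * V = 19.9*22.2 = 441.7800

441.7800 Wh


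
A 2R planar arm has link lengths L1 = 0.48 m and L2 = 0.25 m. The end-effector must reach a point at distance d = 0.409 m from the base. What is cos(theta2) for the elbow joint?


cos(th2) = (d^2 - L1^2 - L2^2)/(2*L1*L2) = (0.409^2 - 0.48^2 - 0.25^2)/(2*0.48*0.25) = -0.5234

-0.5234


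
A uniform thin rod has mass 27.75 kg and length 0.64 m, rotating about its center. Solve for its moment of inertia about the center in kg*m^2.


I = (1/12)*m*L^2 = (1/12)*27.75*0.64^2 = 0.9472

0.9472 kg*m^2


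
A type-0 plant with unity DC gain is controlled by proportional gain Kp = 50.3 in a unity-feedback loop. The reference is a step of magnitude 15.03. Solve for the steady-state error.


e_ss = R/(1 + Kp) = 15.03/(1 + 50.3) = 15.03/51.3000 = 0.2930

0.2930


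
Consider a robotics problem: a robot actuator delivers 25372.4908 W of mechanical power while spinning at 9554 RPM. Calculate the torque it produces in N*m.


omega = 9554 * 2*pi/60 = 1000.492540 rad/s
tau = P / omega = 25372.4908 / 1000.492540 = 25.3600

25.3600 N*m


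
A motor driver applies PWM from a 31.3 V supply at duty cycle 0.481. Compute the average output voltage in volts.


V_avg = V_supply * D = 31.3*0.481 = 15.0553

15.0553 V


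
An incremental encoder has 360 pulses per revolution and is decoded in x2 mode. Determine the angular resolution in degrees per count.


resolution = 360 / (PPR * 2) = 360 / 720 = 0.5000

0.5000 degrees


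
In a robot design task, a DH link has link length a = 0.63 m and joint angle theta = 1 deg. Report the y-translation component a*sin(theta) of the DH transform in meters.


a*sin(theta) = 0.63*sin(1 deg) = 0.0110

0.0110 m


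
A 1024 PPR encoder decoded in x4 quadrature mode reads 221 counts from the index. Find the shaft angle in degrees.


angle = counts * 360 / (PPR*4) = 221 * 360 / 4096 = 19.4238

19.4238 degrees


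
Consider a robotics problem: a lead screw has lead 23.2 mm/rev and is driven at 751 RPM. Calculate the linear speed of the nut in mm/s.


v = lead * (RPM/60) = 23.2*751/60 = 290.3867

290.3867 mm/s


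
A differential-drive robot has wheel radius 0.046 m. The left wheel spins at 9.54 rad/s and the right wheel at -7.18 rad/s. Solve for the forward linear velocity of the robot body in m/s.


v = r*(wR + wL)/2 = 0.046*(-7.18 + 9.54)/2 = 0.0543

0.0543 m/s


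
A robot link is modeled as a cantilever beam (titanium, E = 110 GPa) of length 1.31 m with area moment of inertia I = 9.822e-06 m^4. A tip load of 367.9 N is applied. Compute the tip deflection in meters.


delta = F*L^3/(3*E*I) = 367.9*1.31^3/(3*1.100e+11*9.822e-06)
      = 827.0726789/3241260 = 2.5517e-04

2.5517e-04 m


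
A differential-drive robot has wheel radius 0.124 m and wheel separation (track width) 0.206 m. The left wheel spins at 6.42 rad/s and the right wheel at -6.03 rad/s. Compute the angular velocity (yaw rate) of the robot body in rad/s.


omega = r*(wR - wL)/L = 0.124*(-6.03 - (6.42))/0.206 = -7.4942

-7.4942 rad/s


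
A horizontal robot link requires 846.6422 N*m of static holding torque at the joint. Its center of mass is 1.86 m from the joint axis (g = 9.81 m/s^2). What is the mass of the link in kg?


m = tau / (g*L) = 846.6422 / (9.81 * 1.86) = 46.4000

46.4000 kg


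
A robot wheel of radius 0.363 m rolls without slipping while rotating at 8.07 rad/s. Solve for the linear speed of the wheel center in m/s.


v = omega * r = 8.07 * 0.363 = 2.9294

2.9294 m/s


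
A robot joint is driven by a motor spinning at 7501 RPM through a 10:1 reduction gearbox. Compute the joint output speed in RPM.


omega_joint = omega_motor / N = 7501 / 10 = 750.1000

750.1000 RPM


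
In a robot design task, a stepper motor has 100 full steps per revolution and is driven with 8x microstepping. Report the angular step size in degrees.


step = 360/(100*8) = 360/800 = 0.4500

0.4500 degrees


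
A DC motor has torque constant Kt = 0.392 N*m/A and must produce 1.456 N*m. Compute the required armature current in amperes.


I = tau / Kt = 1.456/0.392 = 3.7143

3.7143 A


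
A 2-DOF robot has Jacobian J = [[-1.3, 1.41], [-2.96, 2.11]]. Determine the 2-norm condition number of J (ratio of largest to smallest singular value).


JJ^T eigenvalues: trace(JJ^T) = 16.8918, det(JJ^T) = det(J)^2 = 2.04661636
s_max^2 = (16.8918 + sqrt(277.14644180))/2 = 16.76975791
s_min^2 = (16.8918 - sqrt(277.14644180))/2 = 0.12204209
kappa = s_max/s_min = sqrt(16.76975791/0.12204209) = 11.7222

11.7222


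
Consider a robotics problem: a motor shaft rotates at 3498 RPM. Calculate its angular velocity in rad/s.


omega = 3498 * 2*pi/60 = 366.3097

366.3097 rad/s


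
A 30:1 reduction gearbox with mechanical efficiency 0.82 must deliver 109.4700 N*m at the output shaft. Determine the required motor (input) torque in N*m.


tau_in = tau_out / (N * eta) = 109.4700 / (30 * 0.82) = 4.4500

4.4500 N*m


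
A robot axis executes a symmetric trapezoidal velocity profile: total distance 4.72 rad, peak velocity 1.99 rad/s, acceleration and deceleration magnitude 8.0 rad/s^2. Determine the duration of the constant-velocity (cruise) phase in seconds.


t_acc = v/a = 0.248750 s, d_acc = v^2/(2a) = 0.247506 rad each
d_cruise = 4.72 - 2*0.247506 = 4.224988 rad
t_cruise = d_cruise/v = 4.224988/1.99 = 2.1231

2.1231 s


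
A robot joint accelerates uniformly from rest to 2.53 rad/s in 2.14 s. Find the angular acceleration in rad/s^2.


alpha = delta_omega / t = 2.53 / 2.14 = 1.1822

1.1822 rad/s^2


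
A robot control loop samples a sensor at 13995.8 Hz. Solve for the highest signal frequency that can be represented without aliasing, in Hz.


f_max = f_s/2 = 13995.8/2 = 6997.9000

6997.9000 Hz


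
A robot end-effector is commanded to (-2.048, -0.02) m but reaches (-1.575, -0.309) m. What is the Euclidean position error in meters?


dx = -1.575 - (-2.048) = 0.4730, dy = -0.309 - (-0.02) = -0.2890
err = sqrt(0.223729 + 0.083521) = 0.5543

0.5543 m


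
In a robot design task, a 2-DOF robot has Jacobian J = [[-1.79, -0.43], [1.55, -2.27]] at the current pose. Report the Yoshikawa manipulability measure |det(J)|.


det(J) = -1.79*-2.27 - (-0.43)*(1.55) = 4.7298
|det(J)| = 4.7298

4.7298


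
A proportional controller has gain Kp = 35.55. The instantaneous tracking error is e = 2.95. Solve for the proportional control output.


u_P = Kp * e = 35.55 * 2.95 = 104.8725

104.8725


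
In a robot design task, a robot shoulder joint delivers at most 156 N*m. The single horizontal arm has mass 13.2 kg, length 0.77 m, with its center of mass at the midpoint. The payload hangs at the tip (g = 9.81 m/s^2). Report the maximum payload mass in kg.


tau_arm = m_arm*g*(L/2) = 13.2*9.81*0.77/2 = 49.8544 N*m
tau_payload = tau_max - tau_arm = 156 - 49.8544 = 106.1456
m_payload = tau_payload / (g*L) = 106.1456 / (9.81*0.77) = 14.0521

14.0521 kg


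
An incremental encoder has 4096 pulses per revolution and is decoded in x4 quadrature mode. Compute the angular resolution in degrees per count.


resolution = 360 / (PPR * 4) = 360 / 16384 = 0.0220

0.0220 degrees


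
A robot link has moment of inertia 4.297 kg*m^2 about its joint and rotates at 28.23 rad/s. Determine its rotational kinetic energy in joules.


KE = (1/2)*I*omega^2 = 0.5*4.297*28.23^2 = 1712.2103

1712.2103 J


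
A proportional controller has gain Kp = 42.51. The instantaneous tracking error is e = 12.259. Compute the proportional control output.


u_P = Kp * e = 42.51 * 12.259 = 521.1301

521.1301


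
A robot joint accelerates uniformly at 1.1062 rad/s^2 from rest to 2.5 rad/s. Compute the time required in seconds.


t = delta_omega / alpha = 2.5 / 1.1062 = 2.2600

2.2600 s


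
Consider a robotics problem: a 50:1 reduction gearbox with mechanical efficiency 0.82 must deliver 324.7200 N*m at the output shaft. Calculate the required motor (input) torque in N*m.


tau_in = tau_out / (N * eta) = 324.7200 / (50 * 0.82) = 7.9200

7.9200 N*m


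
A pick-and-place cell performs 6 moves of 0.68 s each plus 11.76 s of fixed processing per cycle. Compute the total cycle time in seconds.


T = 6*0.68 + 11.76 = 15.8400

15.8400 s


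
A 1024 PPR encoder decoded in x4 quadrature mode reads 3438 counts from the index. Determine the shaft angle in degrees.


angle = counts * 360 / (PPR*4) = 3438 * 360 / 4096 = 302.1680

302.1680 degrees


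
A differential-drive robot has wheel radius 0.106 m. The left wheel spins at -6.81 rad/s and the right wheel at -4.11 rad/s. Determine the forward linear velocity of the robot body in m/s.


v = r*(wR + wL)/2 = 0.106*(-4.11 + -6.81)/2 = -0.5788

-0.5788 m/s


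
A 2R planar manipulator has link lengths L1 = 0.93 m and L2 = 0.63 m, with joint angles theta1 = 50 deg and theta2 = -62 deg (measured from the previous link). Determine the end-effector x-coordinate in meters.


x = L1*cos(th1) + L2*cos(th1+th2) = 0.93*cos(50 deg) + 0.63*cos(-12 deg) = 1.2140

1.2140 m


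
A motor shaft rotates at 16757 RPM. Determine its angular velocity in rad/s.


omega = 16757 * 2*pi/60 = 1754.7889

1754.7889 rad/s


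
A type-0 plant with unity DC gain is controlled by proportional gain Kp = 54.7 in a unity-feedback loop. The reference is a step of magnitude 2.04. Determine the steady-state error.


e_ss = R/(1 + Kp) = 2.04/(1 + 54.7) = 2.04/55.7000 = 0.0366

0.0366


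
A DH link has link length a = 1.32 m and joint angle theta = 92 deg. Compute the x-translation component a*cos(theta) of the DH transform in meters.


a*cos(theta) = 1.32*cos(92 deg) = -0.0461

-0.0461 m


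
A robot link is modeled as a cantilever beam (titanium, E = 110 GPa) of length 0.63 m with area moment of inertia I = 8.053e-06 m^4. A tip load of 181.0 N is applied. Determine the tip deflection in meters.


delta = F*L^3/(3*E*I) = 181.0*0.63^3/(3*1.100e+11*8.053e-06)
      = 45.258507/2657490 = 1.7031e-05

1.7031e-05 m


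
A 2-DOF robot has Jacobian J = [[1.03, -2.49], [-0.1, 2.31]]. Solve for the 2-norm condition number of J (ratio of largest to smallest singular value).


JJ^T eigenvalues: trace(JJ^T) = 12.6071, det(JJ^T) = det(J)^2 = 4.53817809
s_max^2 = (12.6071 + sqrt(140.78625805))/2 = 12.23621926
s_min^2 = (12.6071 - sqrt(140.78625805))/2 = 0.37088074
kappa = s_max/s_min = sqrt(12.23621926/0.37088074) = 5.7439

5.7439


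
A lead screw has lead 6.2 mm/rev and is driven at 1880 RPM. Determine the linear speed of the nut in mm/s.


v = lead * (RPM/60) = 6.2*1880/60 = 194.2667

194.2667 mm/s


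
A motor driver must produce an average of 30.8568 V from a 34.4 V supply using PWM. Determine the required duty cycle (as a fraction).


D = V_avg/V_supply = 30.8568/34.4 = 0.8970

0.8970


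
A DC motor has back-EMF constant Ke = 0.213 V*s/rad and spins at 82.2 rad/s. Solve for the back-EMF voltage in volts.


V_emf = Ke * omega = 0.213*82.2 = 17.5086

17.5086 V


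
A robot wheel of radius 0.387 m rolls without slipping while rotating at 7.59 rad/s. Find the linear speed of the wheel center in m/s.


v = omega * r = 7.59 * 0.387 = 2.9373

2.9373 m/s


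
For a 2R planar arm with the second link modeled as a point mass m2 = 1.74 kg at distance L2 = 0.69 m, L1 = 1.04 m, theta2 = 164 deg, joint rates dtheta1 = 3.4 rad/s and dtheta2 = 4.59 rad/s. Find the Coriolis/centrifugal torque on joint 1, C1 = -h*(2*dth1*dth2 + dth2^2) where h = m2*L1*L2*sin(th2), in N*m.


h = m2*L1*L2*sin(th2) = 1.74*1.04*0.69*sin(164 deg) = 0.344167
C1 = -h*(2*3.4*4.59 + 4.59^2) = -0.344167*52.2801 = -17.9931

-17.9931 N*m


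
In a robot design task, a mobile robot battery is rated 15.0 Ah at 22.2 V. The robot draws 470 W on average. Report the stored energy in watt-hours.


E = capacity * V = 15.0*22.2 = 333.0000

333.0000 Wh


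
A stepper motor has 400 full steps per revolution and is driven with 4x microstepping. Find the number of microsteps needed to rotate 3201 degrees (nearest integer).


step_size = 360/(400*4) = 360/1600 = 0.225000 deg
n = 3201/(360/1600) = 3201*1600/360 = 14226.6667 -> 14227

14227 steps


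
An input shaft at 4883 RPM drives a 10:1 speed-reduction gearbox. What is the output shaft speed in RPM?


omega_out = omega_in / N = 4883 / 10 = 488.3000

488.3000 RPM


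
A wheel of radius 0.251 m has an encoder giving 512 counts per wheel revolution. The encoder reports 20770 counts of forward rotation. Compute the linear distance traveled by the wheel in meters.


revs = 20770/512 = 40.566406
d = revs * 2*pi*r = 40.566406 * 2*pi*0.251 = 63.9764

63.9764 m


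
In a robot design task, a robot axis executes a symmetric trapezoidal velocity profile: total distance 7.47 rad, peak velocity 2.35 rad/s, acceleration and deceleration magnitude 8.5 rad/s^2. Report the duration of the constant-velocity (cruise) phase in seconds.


t_acc = v/a = 0.276471 s, d_acc = v^2/(2a) = 0.324853 rad each
d_cruise = 7.47 - 2*0.324853 = 6.820294 rad
t_cruise = d_cruise/v = 6.820294/2.35 = 2.9023

2.9023 s


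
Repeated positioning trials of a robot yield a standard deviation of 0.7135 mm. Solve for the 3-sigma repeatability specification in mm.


repeatability = 3*sigma = 3*0.7135 = 2.1405

2.1405 mm


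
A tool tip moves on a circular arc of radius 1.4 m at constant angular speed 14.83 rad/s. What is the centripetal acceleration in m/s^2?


a_c = omega^2 * r = 14.83^2 * 1.4 = 307.9005

307.9005 m/s^2


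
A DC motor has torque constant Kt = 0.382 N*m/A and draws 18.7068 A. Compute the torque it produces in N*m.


tau = Kt * I = 0.382*18.7068 = 7.1460

7.1460 N*m


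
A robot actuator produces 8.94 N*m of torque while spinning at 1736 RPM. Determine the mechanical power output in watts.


omega = 1736 * 2*pi/60 = 181.793495 rad/s
P = tau * omega = 8.94 * 181.793495 = 1625.2338

1625.2338 W


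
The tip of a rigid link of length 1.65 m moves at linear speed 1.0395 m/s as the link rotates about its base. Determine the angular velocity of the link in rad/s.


omega = v / L = 1.0395 / 1.65 = 0.6300

0.6300 rad/s


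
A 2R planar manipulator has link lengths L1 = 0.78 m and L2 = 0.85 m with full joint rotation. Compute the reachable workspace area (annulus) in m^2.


r_max = L1 + L2 = 1.6300, r_min = |L1 - L2| = 0.0700
A = pi*(r_max^2 - r_min^2) = pi*(2.6569 - 0.0049) = 8.3315

8.3315 m^2


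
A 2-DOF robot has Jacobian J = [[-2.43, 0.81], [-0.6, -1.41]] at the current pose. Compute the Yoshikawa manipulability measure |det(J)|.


det(J) = -2.43*-1.41 - (0.81)*(-0.6) = 3.9123
|det(J)| = 3.9123

3.9123


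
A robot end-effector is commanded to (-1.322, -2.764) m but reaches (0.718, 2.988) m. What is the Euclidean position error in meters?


dx = 0.718 - (-1.322) = 2.0400, dy = 2.988 - (-2.764) = 5.7520
err = sqrt(4.161600 + 33.085504) = 6.1030

6.1030 m


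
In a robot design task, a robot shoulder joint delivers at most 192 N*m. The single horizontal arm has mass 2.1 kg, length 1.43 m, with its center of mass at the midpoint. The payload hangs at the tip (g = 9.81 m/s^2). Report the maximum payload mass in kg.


tau_arm = m_arm*g*(L/2) = 2.1*9.81*1.43/2 = 14.7297 N*m
tau_payload = tau_max - tau_arm = 192 - 14.7297 = 177.2703
m_payload = tau_payload / (g*L) = 177.2703 / (9.81*1.43) = 12.6366

12.6366 kg


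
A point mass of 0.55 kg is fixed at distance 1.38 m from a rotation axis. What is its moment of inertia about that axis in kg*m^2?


I = m*r^2 = 0.55*1.38^2 = 1.0474

1.0474 kg*m^2


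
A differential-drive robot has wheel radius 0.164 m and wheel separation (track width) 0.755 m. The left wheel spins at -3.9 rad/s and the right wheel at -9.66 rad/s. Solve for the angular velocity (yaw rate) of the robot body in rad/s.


omega = r*(wR - wL)/L = 0.164*(-9.66 - (-3.9))/0.755 = -1.2512

-1.2512 rad/s


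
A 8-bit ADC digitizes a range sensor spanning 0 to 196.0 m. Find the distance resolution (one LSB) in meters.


res = range / 2^n = 196.0/2^8 = 196.0/256 = 0.7656

0.7656 m


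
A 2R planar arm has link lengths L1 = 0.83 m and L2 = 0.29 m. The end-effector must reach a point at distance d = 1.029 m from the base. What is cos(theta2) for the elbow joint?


cos(th2) = (d^2 - L1^2 - L2^2)/(2*L1*L2) = (1.029^2 - 0.83^2 - 0.29^2)/(2*0.83*0.29) = 0.5938

0.5938


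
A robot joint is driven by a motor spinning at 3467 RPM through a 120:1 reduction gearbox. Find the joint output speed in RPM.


omega_joint = omega_motor / N = 3467 / 120 = 28.8917

28.8917 RPM


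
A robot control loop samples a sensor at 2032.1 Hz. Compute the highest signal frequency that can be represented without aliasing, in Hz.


f_max = f_s/2 = 2032.1/2 = 1016.0500

1016.0500 Hz


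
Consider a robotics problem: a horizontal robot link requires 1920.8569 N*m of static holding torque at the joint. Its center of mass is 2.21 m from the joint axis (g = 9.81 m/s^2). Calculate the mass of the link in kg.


m = tau / (g*L) = 1920.8569 / (9.81 * 2.21) = 88.6000

88.6000 kg


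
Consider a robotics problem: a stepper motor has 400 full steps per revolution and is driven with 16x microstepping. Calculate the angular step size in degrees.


step = 360/(400*16) = 360/6400 = 0.0563

0.0563 degrees


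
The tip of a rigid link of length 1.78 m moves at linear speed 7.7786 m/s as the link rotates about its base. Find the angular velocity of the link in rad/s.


omega = v / L = 7.7786 / 1.78 = 4.3700

4.3700 rad/s


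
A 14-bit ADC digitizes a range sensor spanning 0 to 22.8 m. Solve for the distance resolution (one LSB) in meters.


res = range / 2^n = 22.8/2^14 = 22.8/16384 = 0.0014

0.0014 m


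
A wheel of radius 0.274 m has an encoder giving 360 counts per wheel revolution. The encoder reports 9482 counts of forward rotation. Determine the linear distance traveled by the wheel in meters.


revs = 9482/360 = 26.338889
d = revs * 2*pi*r = 26.338889 * 2*pi*0.274 = 45.3448

45.3448 m


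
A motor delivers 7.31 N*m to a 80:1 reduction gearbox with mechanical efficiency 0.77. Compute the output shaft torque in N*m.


tau_out = tau_in * N * eta = 7.31 * 80 * 0.77 = 450.2960

450.2960 N*m


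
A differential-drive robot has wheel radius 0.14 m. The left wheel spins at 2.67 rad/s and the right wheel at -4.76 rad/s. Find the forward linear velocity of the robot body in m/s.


v = r*(wR + wL)/2 = 0.14*(-4.76 + 2.67)/2 = -0.1463

-0.1463 m/s


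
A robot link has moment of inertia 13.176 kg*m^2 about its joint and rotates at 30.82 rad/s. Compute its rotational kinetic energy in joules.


KE = (1/2)*I*omega^2 = 0.5*13.176*30.82^2 = 6257.7594

6257.7594 J


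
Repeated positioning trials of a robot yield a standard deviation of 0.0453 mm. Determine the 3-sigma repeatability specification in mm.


repeatability = 3*sigma = 3*0.0453 = 0.1359

0.1359 mm


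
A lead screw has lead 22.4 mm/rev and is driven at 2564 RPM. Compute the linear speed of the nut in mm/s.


v = lead * (RPM/60) = 22.4*2564/60 = 957.2267

957.2267 mm/s


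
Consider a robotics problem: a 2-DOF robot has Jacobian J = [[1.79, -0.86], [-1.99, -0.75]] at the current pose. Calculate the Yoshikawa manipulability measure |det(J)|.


det(J) = 1.79*-0.75 - (-0.86)*(-1.99) = -3.0539
|det(J)| = 3.0539

3.0539


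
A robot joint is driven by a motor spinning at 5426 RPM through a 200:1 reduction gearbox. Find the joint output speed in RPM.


omega_joint = omega_motor / N = 5426 / 200 = 27.1300

27.1300 RPM


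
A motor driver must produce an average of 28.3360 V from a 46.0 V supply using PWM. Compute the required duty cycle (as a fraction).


D = V_avg/V_supply = 28.3360/46.0 = 0.6160

0.6160


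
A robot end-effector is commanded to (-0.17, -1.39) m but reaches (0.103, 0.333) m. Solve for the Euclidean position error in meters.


dx = 0.103 - (-0.17) = 0.2730, dy = 0.333 - (-1.39) = 1.7230
err = sqrt(0.074529 + 2.968729) = 1.7445

1.7445 m


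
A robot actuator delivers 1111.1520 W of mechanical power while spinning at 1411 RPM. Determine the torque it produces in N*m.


omega = 1411 * 2*pi/60 = 147.759574 rad/s
tau = P / omega = 1111.1520 / 147.759574 = 7.5200

7.5200 N*m


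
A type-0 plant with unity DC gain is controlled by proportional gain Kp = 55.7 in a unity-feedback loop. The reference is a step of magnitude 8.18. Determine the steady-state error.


e_ss = R/(1 + Kp) = 8.18/(1 + 55.7) = 8.18/56.7000 = 0.1443

0.1443


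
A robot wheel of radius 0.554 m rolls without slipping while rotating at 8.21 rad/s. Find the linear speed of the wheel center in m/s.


v = omega * r = 8.21 * 0.554 = 4.5483

4.5483 m/s


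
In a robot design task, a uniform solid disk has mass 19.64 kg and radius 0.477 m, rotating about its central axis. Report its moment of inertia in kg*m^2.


I = (1/2)*m*R^2 = 0.5*19.64*0.477^2 = 2.2343

2.2343 kg*m^2


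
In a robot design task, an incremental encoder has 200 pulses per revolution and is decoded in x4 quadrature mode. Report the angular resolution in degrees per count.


resolution = 360 / (PPR * 4) = 360 / 800 = 0.4500

0.4500 degrees


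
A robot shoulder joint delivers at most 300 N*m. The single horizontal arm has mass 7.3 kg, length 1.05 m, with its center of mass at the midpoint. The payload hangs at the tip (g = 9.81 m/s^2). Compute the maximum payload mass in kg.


tau_arm = m_arm*g*(L/2) = 7.3*9.81*1.05/2 = 37.5968 N*m
tau_payload = tau_max - tau_arm = 300 - 37.5968 = 262.4032
m_payload = tau_payload / (g*L) = 262.4032 / (9.81*1.05) = 25.4748

25.4748 kg


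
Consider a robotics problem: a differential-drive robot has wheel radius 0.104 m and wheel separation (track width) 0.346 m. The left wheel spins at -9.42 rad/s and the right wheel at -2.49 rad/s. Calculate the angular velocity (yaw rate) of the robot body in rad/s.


omega = r*(wR - wL)/L = 0.104*(-2.49 - (-9.42))/0.346 = 2.0830

2.0830 rad/s


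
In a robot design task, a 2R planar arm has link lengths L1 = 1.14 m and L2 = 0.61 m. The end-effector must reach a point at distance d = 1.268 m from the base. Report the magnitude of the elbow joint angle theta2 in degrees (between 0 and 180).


cos(th2) = (d^2 - L1^2 - L2^2)/(2*L1*L2) = (1.268^2 - 1.14^2 - 0.61^2)/(2*1.14*0.61) = -0.04592752
th2 = acos(-0.04592752) = 92.6324 deg

92.6324 degrees


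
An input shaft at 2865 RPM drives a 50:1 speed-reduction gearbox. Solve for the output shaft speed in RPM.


omega_out = omega_in / N = 2865 / 50 = 57.3000

57.3000 RPM


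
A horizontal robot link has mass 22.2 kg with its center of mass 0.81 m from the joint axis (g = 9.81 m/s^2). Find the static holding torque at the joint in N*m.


tau = m*g*L = 22.2 * 9.81 * 0.81 = 176.4034

176.4034 N*m


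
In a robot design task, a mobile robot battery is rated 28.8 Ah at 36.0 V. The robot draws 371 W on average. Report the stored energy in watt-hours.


E = capacity * V = 28.8*36.0 = 1036.8000

1036.8000 Wh


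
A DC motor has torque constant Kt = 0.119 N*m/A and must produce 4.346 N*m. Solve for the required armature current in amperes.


I = tau / Kt = 4.346/0.119 = 36.5210

36.5210 A


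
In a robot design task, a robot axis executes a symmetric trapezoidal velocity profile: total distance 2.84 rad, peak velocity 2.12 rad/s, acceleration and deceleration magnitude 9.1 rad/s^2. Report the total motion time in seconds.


t_acc = v/a = 2.12/9.1 = 0.232967 s
d_acc = v^2/(2a) = 0.246945 rad (each ramp)
d_cruise = 2.84 - 2*0.246945 = 2.346110 rad
t_cruise = 2.346110/2.12 = 1.106656 s
t_total = 2*0.232967 + 1.106656 = 1.5726

1.5726 s


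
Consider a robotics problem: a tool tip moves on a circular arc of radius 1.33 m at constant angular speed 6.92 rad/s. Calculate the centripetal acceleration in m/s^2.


a_c = omega^2 * r = 6.92^2 * 1.33 = 63.6889

63.6889 m/s^2


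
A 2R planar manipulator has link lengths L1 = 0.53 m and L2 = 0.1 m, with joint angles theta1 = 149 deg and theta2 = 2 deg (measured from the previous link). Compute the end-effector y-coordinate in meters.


y = L1*sin(th1) + L2*sin(th1+th2) = 0.53*sin(149 deg) + 0.1*sin(151 deg) = 0.3215

0.3215 m


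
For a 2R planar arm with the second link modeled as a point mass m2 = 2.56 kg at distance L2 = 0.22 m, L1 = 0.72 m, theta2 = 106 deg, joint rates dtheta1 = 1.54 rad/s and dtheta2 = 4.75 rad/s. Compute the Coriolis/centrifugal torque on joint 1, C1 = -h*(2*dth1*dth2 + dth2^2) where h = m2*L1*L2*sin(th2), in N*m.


h = m2*L1*L2*sin(th2) = 2.56*0.72*0.22*sin(106 deg) = 0.389795
C1 = -h*(2*1.54*4.75 + 4.75^2) = -0.389795*37.1925 = -14.4975

-14.4975 N*m


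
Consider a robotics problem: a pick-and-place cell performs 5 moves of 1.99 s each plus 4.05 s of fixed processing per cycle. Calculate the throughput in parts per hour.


T_cycle = 5*1.99 + 4.05 = 14.0000 s
rate = 3600/T = 257.1429

257.1429 parts/hour


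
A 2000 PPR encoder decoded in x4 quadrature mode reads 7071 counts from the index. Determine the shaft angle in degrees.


angle = counts * 360 / (PPR*4) = 7071 * 360 / 8000 = 318.1950

318.1950 degrees


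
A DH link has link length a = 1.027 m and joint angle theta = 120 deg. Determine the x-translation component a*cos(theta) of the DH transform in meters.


a*cos(theta) = 1.027*cos(120 deg) = -0.5135

-0.5135 m


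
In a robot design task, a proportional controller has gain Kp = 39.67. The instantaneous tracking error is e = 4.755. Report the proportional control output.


u_P = Kp * e = 39.67 * 4.755 = 188.6309

188.6309


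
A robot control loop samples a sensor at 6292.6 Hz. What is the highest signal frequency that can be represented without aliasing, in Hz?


f_max = f_s/2 = 6292.6/2 = 3146.3000

3146.3000 Hz


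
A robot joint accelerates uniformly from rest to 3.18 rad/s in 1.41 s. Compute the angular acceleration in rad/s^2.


alpha = delta_omega / t = 3.18 / 1.41 = 2.2553

2.2553 rad/s^2


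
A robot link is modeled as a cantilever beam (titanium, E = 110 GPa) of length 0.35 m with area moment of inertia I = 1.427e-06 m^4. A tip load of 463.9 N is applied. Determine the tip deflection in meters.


delta = F*L^3/(3*E*I) = 463.9*0.35^3/(3*1.100e+11*1.427e-06)
      = 19.8897125/470910 = 4.2237e-05

4.2237e-05 m


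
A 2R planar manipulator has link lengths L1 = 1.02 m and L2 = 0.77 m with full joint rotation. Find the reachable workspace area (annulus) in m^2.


r_max = L1 + L2 = 1.7900, r_min = |L1 - L2| = 0.2500
A = pi*(r_max^2 - r_min^2) = pi*(3.2041 - 0.0625) = 9.8696

9.8696 m^2


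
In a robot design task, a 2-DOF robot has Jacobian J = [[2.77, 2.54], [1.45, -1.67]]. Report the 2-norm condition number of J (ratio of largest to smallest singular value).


JJ^T eigenvalues: trace(JJ^T) = 19.0159, det(JJ^T) = det(J)^2 = 69.03781921
s_max^2 = (19.0159 + sqrt(85.45317597))/2 = 14.12999435
s_min^2 = (19.0159 - sqrt(85.45317597))/2 = 4.88590565
kappa = s_max/s_min = sqrt(14.12999435/4.88590565) = 1.7006

1.7006


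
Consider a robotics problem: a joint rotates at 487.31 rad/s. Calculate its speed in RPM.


RPM = 487.31 * 60/(2*pi) = 4653.4677

4653.4677 RPM


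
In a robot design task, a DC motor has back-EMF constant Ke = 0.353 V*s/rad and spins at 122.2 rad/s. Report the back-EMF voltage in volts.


V_emf = Ke * omega = 0.353*122.2 = 43.1366

43.1366 V


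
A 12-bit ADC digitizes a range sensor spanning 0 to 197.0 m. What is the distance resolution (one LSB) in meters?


res = range / 2^n = 197.0/2^12 = 197.0/4096 = 0.0481

0.0481 m


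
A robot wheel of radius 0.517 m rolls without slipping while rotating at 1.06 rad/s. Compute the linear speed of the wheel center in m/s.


v = omega * r = 1.06 * 0.517 = 0.5480

0.5480 m/s


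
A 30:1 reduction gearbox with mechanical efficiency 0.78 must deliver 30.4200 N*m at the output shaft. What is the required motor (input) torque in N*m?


tau_in = tau_out / (N * eta) = 30.4200 / (30 * 0.78) = 1.3000

1.3000 N*m


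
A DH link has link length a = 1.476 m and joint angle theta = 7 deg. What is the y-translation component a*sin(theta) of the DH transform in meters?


a*sin(theta) = 1.476*sin(7 deg) = 0.1799

0.1799 m


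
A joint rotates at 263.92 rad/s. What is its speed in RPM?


RPM = 263.92 * 60/(2*pi) = 2520.2504

2520.2504 RPM


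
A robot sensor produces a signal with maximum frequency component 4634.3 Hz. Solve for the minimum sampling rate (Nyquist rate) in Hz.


f_s,min = 2*f_max = 2*4634.3 = 9268.6000

9268.6000 Hz


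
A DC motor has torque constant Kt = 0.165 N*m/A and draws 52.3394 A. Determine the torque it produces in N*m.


tau = Kt * I = 0.165*52.3394 = 8.6360

8.6360 N*m


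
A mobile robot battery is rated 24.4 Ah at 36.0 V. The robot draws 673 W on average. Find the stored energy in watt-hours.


E = capacity * V = 24.4*36.0 = 878.4000

878.4000 Wh


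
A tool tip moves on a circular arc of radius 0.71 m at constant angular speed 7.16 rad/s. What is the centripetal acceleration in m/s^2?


a_c = omega^2 * r = 7.16^2 * 0.71 = 36.3986

36.3986 m/s^2


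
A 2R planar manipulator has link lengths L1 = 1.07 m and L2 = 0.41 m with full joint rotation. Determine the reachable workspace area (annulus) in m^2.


r_max = L1 + L2 = 1.4800, r_min = |L1 - L2| = 0.6600
A = pi*(r_max^2 - r_min^2) = pi*(2.1904 - 0.4356) = 5.5129

5.5129 m^2


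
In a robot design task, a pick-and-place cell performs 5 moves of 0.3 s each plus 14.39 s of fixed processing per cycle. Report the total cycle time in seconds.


T = 5*0.3 + 14.39 = 15.8900

15.8900 s


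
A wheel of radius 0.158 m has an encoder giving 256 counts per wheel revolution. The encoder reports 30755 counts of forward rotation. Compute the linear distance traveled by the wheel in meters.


revs = 30755/256 = 120.136719
d = revs * 2*pi*r = 120.136719 * 2*pi*0.158 = 119.2649

119.2649 m


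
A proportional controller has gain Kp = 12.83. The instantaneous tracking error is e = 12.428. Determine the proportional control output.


u_P = Kp * e = 12.83 * 12.428 = 159.4512

159.4512


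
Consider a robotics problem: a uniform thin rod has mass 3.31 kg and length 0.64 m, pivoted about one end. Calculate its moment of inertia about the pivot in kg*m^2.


I = (1/3)*m*L^2 = (1/3)*3.31*0.64^2 = 0.4519

0.4519 kg*m^2


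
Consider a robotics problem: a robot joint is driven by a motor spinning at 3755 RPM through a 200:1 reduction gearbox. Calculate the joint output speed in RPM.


omega_joint = omega_motor / N = 3755 / 200 = 18.7750

18.7750 RPM


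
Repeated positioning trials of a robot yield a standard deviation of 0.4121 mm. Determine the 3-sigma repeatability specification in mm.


repeatability = 3*sigma = 3*0.4121 = 1.2363

1.2363 mm


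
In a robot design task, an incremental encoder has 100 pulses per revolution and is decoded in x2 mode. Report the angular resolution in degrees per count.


resolution = 360 / (PPR * 2) = 360 / 200 = 1.8000

1.8000 degrees


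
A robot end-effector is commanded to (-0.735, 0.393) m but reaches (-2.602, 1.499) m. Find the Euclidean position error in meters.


dx = -2.602 - (-0.735) = -1.8670, dy = 1.499 - (0.393) = 1.1060
err = sqrt(3.485689 + 1.223236) = 2.1700

2.1700 m


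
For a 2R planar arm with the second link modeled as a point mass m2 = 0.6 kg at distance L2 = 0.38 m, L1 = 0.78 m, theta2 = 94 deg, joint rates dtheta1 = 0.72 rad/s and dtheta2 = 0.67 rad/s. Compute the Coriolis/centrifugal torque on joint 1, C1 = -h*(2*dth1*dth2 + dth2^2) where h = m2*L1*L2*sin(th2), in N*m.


h = m2*L1*L2*sin(th2) = 0.6*0.78*0.38*sin(94 deg) = 0.177407
C1 = -h*(2*0.72*0.67 + 0.67^2) = -0.177407*1.4137 = -0.2508

-0.2508 N*m


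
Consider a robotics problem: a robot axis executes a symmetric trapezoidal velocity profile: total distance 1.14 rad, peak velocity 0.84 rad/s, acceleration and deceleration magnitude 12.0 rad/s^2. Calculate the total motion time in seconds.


t_acc = v/a = 0.84/12.0 = 0.070000 s
d_acc = v^2/(2a) = 0.029400 rad (each ramp)
d_cruise = 1.14 - 2*0.029400 = 1.081200 rad
t_cruise = 1.081200/0.84 = 1.287143 s
t_total = 2*0.070000 + 1.287143 = 1.4271

1.4271 s


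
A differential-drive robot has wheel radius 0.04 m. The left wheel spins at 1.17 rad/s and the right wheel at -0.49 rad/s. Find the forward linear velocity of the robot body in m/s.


v = r*(wR + wL)/2 = 0.04*(-0.49 + 1.17)/2 = 0.0136

0.0136 m/s


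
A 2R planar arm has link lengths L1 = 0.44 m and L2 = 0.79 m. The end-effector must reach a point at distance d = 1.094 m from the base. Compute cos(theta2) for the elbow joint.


cos(th2) = (d^2 - L1^2 - L2^2)/(2*L1*L2) = (1.094^2 - 0.44^2 - 0.79^2)/(2*0.44*0.79) = 0.5454

0.5454


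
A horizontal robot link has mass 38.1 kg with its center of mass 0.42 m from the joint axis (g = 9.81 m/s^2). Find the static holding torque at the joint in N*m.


tau = m*g*L = 38.1 * 9.81 * 0.42 = 156.9796

156.9796 N*m


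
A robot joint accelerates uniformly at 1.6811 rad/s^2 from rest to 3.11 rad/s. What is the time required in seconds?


t = delta_omega / alpha = 3.11 / 1.6811 = 1.8500

1.8500 s


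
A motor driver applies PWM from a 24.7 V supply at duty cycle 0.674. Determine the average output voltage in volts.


V_avg = V_supply * D = 24.7*0.674 = 16.6478

16.6478 V


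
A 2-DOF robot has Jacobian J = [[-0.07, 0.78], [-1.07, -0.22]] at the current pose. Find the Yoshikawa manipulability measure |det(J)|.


det(J) = -0.07*-0.22 - (0.78)*(-1.07) = 0.8500
|det(J)| = 0.8500

0.8500


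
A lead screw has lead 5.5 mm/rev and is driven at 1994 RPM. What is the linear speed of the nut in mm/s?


v = lead * (RPM/60) = 5.5*1994/60 = 182.7833

182.7833 mm/s


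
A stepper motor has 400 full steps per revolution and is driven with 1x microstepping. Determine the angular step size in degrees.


step = 360/(400*1) = 360/400 = 0.9000

0.9000 degrees


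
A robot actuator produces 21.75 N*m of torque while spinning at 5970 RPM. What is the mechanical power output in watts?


omega = 5970 * 2*pi/60 = 625.176938 rad/s
P = tau * omega = 21.75 * 625.176938 = 13597.5984

13597.5984 W


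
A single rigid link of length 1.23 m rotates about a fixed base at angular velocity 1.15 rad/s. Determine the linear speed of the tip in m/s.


v = L*omega = 1.23 * 1.15 = 1.4145

1.4145 m/s


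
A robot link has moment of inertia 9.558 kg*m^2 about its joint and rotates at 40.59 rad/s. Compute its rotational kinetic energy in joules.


KE = (1/2)*I*omega^2 = 0.5*9.558*40.59^2 = 7873.6324

7873.6324 J


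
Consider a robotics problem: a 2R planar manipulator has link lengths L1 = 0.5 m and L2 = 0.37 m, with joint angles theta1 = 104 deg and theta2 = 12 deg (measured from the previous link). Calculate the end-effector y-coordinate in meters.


y = L1*sin(th1) + L2*sin(th1+th2) = 0.5*sin(104 deg) + 0.37*sin(116 deg) = 0.8177

0.8177 m


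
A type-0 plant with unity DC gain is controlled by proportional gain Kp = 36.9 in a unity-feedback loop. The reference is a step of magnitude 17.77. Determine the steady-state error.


e_ss = R/(1 + Kp) = 17.77/(1 + 36.9) = 17.77/37.9000 = 0.4689

0.4689


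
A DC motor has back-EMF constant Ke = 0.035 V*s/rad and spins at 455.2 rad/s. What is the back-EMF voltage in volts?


V_emf = Ke * omega = 0.035*455.2 = 15.9320

15.9320 V


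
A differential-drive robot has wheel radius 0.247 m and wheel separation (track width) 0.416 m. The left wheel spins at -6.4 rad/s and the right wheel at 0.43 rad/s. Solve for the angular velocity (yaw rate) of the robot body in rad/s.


omega = r*(wR - wL)/L = 0.247*(0.43 - (-6.4))/0.416 = 4.0553

4.0553 rad/s


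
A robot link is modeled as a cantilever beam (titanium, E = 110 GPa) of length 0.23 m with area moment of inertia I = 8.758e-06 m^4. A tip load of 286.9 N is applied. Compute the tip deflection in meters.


delta = F*L^3/(3*E*I) = 286.9*0.23^3/(3*1.100e+11*8.758e-06)
      = 3.4907123/2890140 = 1.2078e-06

1.2078e-06 m


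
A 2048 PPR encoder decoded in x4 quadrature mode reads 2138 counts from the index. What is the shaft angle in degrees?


angle = counts * 360 / (PPR*4) = 2138 * 360 / 8192 = 93.9551

93.9551 degrees


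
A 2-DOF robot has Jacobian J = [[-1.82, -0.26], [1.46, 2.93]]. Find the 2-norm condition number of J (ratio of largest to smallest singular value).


JJ^T eigenvalues: trace(JJ^T) = 14.0965, det(JJ^T) = det(J)^2 = 24.53220900
s_max^2 = (14.0965 + sqrt(100.58247625))/2 = 12.06279076
s_min^2 = (14.0965 - sqrt(100.58247625))/2 = 2.03370924
kappa = s_max/s_min = sqrt(12.06279076/2.03370924) = 2.4355

2.4355


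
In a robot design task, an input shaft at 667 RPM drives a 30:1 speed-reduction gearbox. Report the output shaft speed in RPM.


omega_out = omega_in / N = 667 / 30 = 22.2333

22.2333 RPM


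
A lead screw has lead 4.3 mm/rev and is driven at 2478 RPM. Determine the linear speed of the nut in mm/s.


v = lead * (RPM/60) = 4.3*2478/60 = 177.5900

177.5900 mm/s
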